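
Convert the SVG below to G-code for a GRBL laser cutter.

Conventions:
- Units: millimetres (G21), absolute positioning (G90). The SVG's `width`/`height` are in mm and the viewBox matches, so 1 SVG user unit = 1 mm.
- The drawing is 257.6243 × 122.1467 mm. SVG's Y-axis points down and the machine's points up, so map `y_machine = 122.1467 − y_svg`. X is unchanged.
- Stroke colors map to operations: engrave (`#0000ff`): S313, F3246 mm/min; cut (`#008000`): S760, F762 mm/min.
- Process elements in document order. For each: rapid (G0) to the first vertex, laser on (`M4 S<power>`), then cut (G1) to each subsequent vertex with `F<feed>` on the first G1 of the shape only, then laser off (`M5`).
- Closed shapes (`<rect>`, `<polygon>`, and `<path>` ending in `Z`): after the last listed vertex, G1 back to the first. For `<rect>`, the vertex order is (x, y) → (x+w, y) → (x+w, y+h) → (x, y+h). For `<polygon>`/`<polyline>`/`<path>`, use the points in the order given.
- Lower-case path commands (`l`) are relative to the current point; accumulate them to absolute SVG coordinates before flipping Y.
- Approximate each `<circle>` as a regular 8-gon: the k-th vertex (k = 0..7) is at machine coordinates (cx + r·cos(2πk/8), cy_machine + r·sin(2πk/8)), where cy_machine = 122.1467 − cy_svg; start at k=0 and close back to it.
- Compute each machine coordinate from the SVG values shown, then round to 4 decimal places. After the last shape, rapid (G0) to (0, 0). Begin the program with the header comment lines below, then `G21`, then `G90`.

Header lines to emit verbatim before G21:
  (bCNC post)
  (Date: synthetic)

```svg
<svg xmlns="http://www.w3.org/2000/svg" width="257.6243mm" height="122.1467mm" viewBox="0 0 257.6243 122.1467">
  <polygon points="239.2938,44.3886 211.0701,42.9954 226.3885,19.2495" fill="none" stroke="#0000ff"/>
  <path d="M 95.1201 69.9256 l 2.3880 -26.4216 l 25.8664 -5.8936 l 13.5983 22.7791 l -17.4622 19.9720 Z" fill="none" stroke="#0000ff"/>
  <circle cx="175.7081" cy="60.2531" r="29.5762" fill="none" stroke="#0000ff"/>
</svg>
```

(bCNC post)
(Date: synthetic)
G21
G90
G0 X239.2938 Y77.7581
M4 S313
G1 X211.0701 Y79.1513 F3246
G1 X226.3885 Y102.8972
G1 X239.2938 Y77.7581
M5
G0 X95.1201 Y52.2211
M4 S313
G1 X97.5081 Y78.6427 F3246
G1 X123.3745 Y84.5363
G1 X136.9728 Y61.7572
G1 X119.5106 Y41.7852
G1 X95.1201 Y52.2211
M5
G0 X205.2843 Y61.8936
M4 S313
G1 X196.6216 Y82.8071 F3246
G1 X175.7081 Y91.4698
G1 X154.7946 Y82.8071
G1 X146.1319 Y61.8936
G1 X154.7946 Y40.9801
G1 X175.7081 Y32.3174
G1 X196.6216 Y40.9801
G1 X205.2843 Y61.8936
M5
G0 X0.0000 Y0.0000

Since the viewBox matches the mm dimensions, user units are millimetres directly. The only transform is the Y-flip y_m = 122.1467 − y_svg.

Shape 1 is a regular polygon drawn with `<polygon>`. Its stroke #0000ff means engrave at S313, F3246. After flipping Y the toolpath is (239.2938,77.7581) → (211.0701,79.1513) → (226.3885,102.8972) → (239.2938,77.7581), returning to the start.

Shape 2 is a regular polygon drawn with `<path>`. Its stroke #0000ff means engrave at S313, F3246. After flipping Y the toolpath is (95.1201,52.2211) → (97.5081,78.6427) → (123.3745,84.5363) → (136.9728,61.7572) → (119.5106,41.7852) → (95.1201,52.2211), returning to the start.

Shape 3 is a circle drawn with `<circle>`. Its stroke #0000ff means engrave at S313, F3246. After flipping Y the toolpath is (205.2843,61.8936) → (196.6216,82.8071) → (175.7081,91.4698) → (154.7946,82.8071) → (146.1319,61.8936) → (154.7946,40.9801) → (175.7081,32.3174) → (196.6216,40.9801) → (205.2843,61.8936), returning to the start.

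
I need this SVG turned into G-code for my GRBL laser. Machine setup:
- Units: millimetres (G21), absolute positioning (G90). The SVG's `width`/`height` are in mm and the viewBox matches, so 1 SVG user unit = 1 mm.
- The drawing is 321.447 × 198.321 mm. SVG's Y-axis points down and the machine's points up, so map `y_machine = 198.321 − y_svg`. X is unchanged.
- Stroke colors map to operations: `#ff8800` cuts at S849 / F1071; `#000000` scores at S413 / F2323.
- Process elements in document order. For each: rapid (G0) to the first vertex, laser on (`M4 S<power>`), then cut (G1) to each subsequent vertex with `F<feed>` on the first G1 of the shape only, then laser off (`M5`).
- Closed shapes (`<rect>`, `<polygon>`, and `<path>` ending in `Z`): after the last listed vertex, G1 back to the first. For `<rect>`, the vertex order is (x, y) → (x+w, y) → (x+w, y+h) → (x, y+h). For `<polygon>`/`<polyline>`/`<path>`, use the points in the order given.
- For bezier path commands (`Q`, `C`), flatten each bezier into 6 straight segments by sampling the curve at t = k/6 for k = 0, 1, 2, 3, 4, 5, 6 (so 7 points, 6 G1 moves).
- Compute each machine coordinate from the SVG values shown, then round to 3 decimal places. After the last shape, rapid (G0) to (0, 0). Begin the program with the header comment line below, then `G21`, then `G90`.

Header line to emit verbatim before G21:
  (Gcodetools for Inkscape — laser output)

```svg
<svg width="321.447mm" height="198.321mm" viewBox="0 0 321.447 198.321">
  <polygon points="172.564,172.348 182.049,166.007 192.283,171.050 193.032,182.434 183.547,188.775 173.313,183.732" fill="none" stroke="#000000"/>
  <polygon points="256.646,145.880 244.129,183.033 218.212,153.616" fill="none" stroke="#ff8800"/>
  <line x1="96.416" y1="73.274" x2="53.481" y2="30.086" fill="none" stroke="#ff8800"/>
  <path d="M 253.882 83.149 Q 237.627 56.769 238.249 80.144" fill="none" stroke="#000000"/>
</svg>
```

Since the viewBox matches the mm dimensions, user units are millimetres directly. The only transform is the Y-flip y_m = 198.321 − y_svg.

Shape 1 is a regular polygon drawn with `<polygon>`. Its stroke #000000 means score at S413, F2323. After flipping Y the toolpath is (172.564,25.973) → (182.049,32.314) → (192.283,27.271) → (193.032,15.887) → (183.547,9.546) → (173.313,14.589) → (172.564,25.973), returning to the start.

Shape 2 is a regular polygon drawn with `<polygon>`. Its stroke #ff8800 means cut at S849, F1071. After flipping Y the toolpath is (256.646,52.441) → (244.129,15.288) → (218.212,44.705) → (256.646,52.441), returning to the start.

Shape 3 is a line segment drawn with `<line>`. Its stroke #ff8800 means cut at S849, F1071. After flipping Y the toolpath is (96.416,125.047) → (53.481,168.235).

Shape 4 is a quadratic bezier drawn with `<path>`. Its stroke #000000 means score at S413, F2323. After flipping Y the toolpath is (253.882,115.172) → (248.932,122.583) → (244.921,127.230) → (241.846,129.113) → (239.710,128.232) → (238.510,124.587) → (238.249,118.177).

(Gcodetools for Inkscape — laser output)
G21
G90
G0 X172.564 Y25.973
M4 S413
G1 X182.049 Y32.314 F2323
G1 X192.283 Y27.271
G1 X193.032 Y15.887
G1 X183.547 Y9.546
G1 X173.313 Y14.589
G1 X172.564 Y25.973
M5
G0 X256.646 Y52.441
M4 S849
G1 X244.129 Y15.288 F1071
G1 X218.212 Y44.705
G1 X256.646 Y52.441
M5
G0 X96.416 Y125.047
M4 S849
G1 X53.481 Y168.235 F1071
M5
G0 X253.882 Y115.172
M4 S413
G1 X248.932 Y122.583 F2323
G1 X244.921 Y127.230
G1 X241.846 Y129.113
G1 X239.710 Y128.232
G1 X238.510 Y124.587
G1 X238.249 Y118.177
M5
G0 X0.000 Y0.000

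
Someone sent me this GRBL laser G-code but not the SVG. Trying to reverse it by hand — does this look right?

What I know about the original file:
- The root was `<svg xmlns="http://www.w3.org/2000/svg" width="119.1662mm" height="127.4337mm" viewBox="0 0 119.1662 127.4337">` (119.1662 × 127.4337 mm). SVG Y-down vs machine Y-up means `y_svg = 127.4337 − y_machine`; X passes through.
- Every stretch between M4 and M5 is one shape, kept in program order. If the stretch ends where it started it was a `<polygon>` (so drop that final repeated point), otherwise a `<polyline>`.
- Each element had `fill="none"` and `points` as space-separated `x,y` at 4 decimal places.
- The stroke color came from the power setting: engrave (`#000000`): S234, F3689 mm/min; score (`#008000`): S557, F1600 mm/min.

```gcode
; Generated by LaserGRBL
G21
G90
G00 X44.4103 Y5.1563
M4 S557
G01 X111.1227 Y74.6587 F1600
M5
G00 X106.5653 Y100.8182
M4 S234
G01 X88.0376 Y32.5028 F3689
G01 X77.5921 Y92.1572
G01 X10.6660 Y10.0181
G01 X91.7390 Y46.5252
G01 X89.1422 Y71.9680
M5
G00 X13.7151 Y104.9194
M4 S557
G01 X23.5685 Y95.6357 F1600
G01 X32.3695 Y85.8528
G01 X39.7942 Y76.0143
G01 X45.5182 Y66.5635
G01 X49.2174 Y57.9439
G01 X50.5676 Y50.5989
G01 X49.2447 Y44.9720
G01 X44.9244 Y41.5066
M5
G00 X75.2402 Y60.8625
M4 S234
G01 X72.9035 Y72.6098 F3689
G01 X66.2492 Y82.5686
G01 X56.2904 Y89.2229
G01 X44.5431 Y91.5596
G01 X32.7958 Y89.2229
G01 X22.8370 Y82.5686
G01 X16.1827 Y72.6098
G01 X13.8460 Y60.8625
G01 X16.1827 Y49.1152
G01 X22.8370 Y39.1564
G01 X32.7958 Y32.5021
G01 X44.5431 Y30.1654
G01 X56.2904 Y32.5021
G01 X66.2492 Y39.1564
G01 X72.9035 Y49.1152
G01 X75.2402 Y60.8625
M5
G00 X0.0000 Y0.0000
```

Machine Y-up, SVG Y-down with viewBox height 127.4337, so y_svg = 127.4337 − y_machine; X carries over.

Run 1: S557 ⇒ score layer `#008000`. The run is open, so emit a `<polyline>` with points (Y-flipped): 44.4103,122.2774 111.1227,52.7750.

Run 2: the run's S234 means `#000000` (engrave). The run is open, so emit a `<polyline>` with points (Y-flipped): 106.5653,26.6155 88.0376,94.9309 77.5921,35.2765 10.6660,117.4156 91.7390,80.9085 89.1422,55.4657.

Run 3: power S557 maps to stroke `#008000` (score). The run is open, so emit a `<polyline>` with points (Y-flipped): 13.7151,22.5143 23.5685,31.7980 32.3695,41.5809 39.7942,51.4194 45.5182,60.8702 49.2174,69.4898 50.5676,76.8348 49.2447,82.4617 44.9244,85.9271.

Run 4: power S234 maps to stroke `#000000` (engrave). The run returns to its start, so emit a `<polygon>` with points (Y-flipped): 75.2402,66.5712 72.9035,54.8239 66.2492,44.8651 56.2904,38.2108 44.5431,35.8741 32.7958,38.2108 22.8370,44.8651 16.1827,54.8239 13.8460,66.5712 16.1827,78.3185 22.8370,88.2773 32.7958,94.9316 44.5431,97.2683 56.2904,94.9316 66.2492,88.2773 72.9035,78.3185.

<svg xmlns="http://www.w3.org/2000/svg" width="119.1662mm" height="127.4337mm" viewBox="0 0 119.1662 127.4337">
  <polyline points="44.4103,122.2774 111.1227,52.7750" fill="none" stroke="#008000"/>
  <polyline points="106.5653,26.6155 88.0376,94.9309 77.5921,35.2765 10.6660,117.4156 91.7390,80.9085 89.1422,55.4657" fill="none" stroke="#000000"/>
  <polyline points="13.7151,22.5143 23.5685,31.7980 32.3695,41.5809 39.7942,51.4194 45.5182,60.8702 49.2174,69.4898 50.5676,76.8348 49.2447,82.4617 44.9244,85.9271" fill="none" stroke="#008000"/>
  <polygon points="75.2402,66.5712 72.9035,54.8239 66.2492,44.8651 56.2904,38.2108 44.5431,35.8741 32.7958,38.2108 22.8370,44.8651 16.1827,54.8239 13.8460,66.5712 16.1827,78.3185 22.8370,88.2773 32.7958,94.9316 44.5431,97.2683 56.2904,94.9316 66.2492,88.2773 72.9035,78.3185" fill="none" stroke="#000000"/>
</svg>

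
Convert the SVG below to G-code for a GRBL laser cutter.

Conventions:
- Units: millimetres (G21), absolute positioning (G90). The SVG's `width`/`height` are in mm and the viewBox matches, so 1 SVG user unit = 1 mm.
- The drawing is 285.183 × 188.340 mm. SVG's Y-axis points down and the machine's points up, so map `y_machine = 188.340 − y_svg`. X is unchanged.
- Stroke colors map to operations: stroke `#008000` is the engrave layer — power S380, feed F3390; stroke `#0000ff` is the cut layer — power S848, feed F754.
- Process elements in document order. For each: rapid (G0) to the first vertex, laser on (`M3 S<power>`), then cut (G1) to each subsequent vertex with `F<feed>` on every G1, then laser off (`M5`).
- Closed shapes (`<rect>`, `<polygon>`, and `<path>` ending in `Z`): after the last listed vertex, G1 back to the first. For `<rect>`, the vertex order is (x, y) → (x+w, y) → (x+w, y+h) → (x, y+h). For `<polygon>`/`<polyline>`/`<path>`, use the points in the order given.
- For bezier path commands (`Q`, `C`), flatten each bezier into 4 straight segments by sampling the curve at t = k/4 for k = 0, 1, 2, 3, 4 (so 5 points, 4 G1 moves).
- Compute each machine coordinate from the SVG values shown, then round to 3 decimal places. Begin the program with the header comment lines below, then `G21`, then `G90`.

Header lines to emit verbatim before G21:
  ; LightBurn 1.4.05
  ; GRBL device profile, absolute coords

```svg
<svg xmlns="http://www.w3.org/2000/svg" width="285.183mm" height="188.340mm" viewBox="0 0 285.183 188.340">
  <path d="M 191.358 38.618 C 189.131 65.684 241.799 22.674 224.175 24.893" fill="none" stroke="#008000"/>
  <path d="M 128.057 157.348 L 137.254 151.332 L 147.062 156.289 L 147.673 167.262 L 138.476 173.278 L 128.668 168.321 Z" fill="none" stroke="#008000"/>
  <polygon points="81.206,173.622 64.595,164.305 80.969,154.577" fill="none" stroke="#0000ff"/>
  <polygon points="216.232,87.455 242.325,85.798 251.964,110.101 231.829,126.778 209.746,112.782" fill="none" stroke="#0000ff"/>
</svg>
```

Since the viewBox matches the mm dimensions, user units are millimetres directly. The only transform is the Y-flip y_m = 188.340 − y_svg.

Shape 1 is a cubic bezier drawn with `<path>`. Its stroke #008000 means engrave at S380, F3390. After flipping Y the toolpath is (191.358,149.722) → (198.025,140.760) → (213.540,147.267) → (226.169,158.432) → (224.175,163.447).

Shape 2 is a regular polygon drawn with `<path>`. Its stroke #008000 means engrave at S380, F3390. After flipping Y the toolpath is (128.057,30.992) → (137.254,37.008) → (147.062,32.051) → (147.673,21.078) → (138.476,15.062) → (128.668,20.019) → (128.057,30.992), returning to the start.

Shape 3 is a regular polygon drawn with `<polygon>`. Its stroke #0000ff means cut at S848, F754. After flipping Y the toolpath is (81.206,14.718) → (64.595,24.035) → (80.969,33.763) → (81.206,14.718), returning to the start.

Shape 4 is a regular polygon drawn with `<polygon>`. Its stroke #0000ff means cut at S848, F754. After flipping Y the toolpath is (216.232,100.885) → (242.325,102.542) → (251.964,78.239) → (231.829,61.562) → (209.746,75.558) → (216.232,100.885), returning to the start.

; LightBurn 1.4.05
; GRBL device profile, absolute coords
G21
G90
G0 X191.358 Y149.722
M3 S380
G1 X198.025 Y140.760 F3390
G1 X213.540 Y147.267 F3390
G1 X226.169 Y158.432 F3390
G1 X224.175 Y163.447 F3390
M5
G0 X128.057 Y30.992
M3 S380
G1 X137.254 Y37.008 F3390
G1 X147.062 Y32.051 F3390
G1 X147.673 Y21.078 F3390
G1 X138.476 Y15.062 F3390
G1 X128.668 Y20.019 F3390
G1 X128.057 Y30.992 F3390
M5
G0 X81.206 Y14.718
M3 S848
G1 X64.595 Y24.035 F754
G1 X80.969 Y33.763 F754
G1 X81.206 Y14.718 F754
M5
G0 X216.232 Y100.885
M3 S848
G1 X242.325 Y102.542 F754
G1 X251.964 Y78.239 F754
G1 X231.829 Y61.562 F754
G1 X209.746 Y75.558 F754
G1 X216.232 Y100.885 F754
M5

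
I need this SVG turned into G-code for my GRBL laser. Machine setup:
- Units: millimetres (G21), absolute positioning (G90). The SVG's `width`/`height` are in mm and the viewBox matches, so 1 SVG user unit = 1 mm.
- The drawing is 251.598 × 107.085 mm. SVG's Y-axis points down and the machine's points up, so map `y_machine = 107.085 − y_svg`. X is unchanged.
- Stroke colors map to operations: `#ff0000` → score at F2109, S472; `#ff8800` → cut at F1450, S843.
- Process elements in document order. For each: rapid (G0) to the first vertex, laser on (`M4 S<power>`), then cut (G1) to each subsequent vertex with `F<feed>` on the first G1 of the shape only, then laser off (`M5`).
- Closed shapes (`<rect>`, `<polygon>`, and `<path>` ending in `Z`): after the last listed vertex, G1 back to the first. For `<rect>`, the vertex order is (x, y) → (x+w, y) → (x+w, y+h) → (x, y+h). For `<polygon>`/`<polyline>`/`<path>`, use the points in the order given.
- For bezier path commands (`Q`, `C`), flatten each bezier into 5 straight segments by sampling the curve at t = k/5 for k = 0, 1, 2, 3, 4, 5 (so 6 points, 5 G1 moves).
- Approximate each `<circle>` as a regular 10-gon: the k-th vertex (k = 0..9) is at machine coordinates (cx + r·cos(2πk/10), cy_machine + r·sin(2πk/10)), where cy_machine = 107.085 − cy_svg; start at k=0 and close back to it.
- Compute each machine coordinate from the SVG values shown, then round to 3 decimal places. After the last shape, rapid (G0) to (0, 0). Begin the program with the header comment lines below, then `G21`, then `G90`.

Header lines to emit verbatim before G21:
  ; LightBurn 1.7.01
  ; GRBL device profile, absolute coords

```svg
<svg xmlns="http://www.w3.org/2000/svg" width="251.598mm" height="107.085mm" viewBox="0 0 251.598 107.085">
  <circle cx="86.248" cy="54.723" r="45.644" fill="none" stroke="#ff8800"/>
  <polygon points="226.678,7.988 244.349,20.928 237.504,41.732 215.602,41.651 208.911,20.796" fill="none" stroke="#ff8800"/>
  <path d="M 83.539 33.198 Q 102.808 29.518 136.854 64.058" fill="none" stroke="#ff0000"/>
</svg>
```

Since the viewBox matches the mm dimensions, user units are millimetres directly. The only transform is the Y-flip y_m = 107.085 − y_svg.

Shape 1 is a circle drawn with `<circle>`. Its stroke #ff8800 means cut at S843, F1450. After flipping Y the toolpath is (131.892,52.362) → (123.175,79.191) → (100.353,95.772) → (72.143,95.772) → (49.321,79.191) → (40.604,52.362) → (49.321,25.533) → (72.143,8.952) → (100.353,8.952) → (123.175,25.533) → (131.892,52.362), returning to the start.

Shape 2 is a regular polygon drawn with `<polygon>`. Its stroke #ff8800 means cut at S843, F1450. After flipping Y the toolpath is (226.678,99.097) → (244.349,86.157) → (237.504,65.353) → (215.602,65.434) → (208.911,86.289) → (226.678,99.097), returning to the start.

Shape 3 is a quadratic bezier drawn with `<path>`. Its stroke #ff0000 means score at S472, F2109. After flipping Y the toolpath is (83.539,73.887) → (91.838,73.830) → (101.319,70.716) → (111.982,64.544) → (123.827,55.314) → (136.854,43.027).

; LightBurn 1.7.01
; GRBL device profile, absolute coords
G21
G90
G0 X131.892 Y52.362
M4 S843
G1 X123.175 Y79.191 F1450
G1 X100.353 Y95.772
G1 X72.143 Y95.772
G1 X49.321 Y79.191
G1 X40.604 Y52.362
G1 X49.321 Y25.533
G1 X72.143 Y8.952
G1 X100.353 Y8.952
G1 X123.175 Y25.533
G1 X131.892 Y52.362
M5
G0 X226.678 Y99.097
M4 S843
G1 X244.349 Y86.157 F1450
G1 X237.504 Y65.353
G1 X215.602 Y65.434
G1 X208.911 Y86.289
G1 X226.678 Y99.097
M5
G0 X83.539 Y73.887
M4 S472
G1 X91.838 Y73.830 F2109
G1 X101.319 Y70.716
G1 X111.982 Y64.544
G1 X123.827 Y55.314
G1 X136.854 Y43.027
M5
G0 X0.000 Y0.000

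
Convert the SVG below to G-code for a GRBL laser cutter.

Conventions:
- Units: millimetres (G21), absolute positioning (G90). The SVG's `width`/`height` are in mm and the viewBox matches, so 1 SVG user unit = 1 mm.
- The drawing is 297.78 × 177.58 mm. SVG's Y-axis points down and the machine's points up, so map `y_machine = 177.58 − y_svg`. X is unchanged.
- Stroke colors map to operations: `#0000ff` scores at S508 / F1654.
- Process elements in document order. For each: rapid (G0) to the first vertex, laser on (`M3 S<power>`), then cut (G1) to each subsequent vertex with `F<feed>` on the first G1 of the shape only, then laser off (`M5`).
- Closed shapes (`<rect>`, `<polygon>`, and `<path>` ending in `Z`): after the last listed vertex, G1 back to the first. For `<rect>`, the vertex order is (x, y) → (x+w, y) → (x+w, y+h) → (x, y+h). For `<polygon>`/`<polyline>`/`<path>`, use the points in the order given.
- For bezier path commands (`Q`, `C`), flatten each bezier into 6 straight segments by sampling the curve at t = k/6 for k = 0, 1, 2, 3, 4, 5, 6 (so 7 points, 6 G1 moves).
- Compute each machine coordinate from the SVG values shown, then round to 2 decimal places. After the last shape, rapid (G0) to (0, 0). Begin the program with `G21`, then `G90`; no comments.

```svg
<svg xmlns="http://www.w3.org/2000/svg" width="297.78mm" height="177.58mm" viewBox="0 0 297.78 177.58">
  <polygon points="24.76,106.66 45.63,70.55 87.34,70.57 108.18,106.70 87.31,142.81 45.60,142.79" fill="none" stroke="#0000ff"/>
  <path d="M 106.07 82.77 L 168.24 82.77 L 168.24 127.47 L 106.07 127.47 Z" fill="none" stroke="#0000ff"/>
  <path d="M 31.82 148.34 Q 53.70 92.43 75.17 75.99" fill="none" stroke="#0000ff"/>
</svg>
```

G21
G90
G0 X24.76 Y70.92
M3 S508
G1 X45.63 Y107.03 F1654
G1 X87.34 Y107.01
G1 X108.18 Y70.88
G1 X87.31 Y34.77
G1 X45.60 Y34.79
G1 X24.76 Y70.92
M5
G0 X106.07 Y94.81
M3 S508
G1 X168.24 Y94.81 F1654
G1 X168.24 Y50.11
G1 X106.07 Y50.11
G1 X106.07 Y94.81
M5
G0 X31.82 Y29.24
M3 S508
G1 X39.10 Y46.78 F1654
G1 X46.36 Y62.13
G1 X53.60 Y75.28
G1 X60.81 Y86.24
G1 X68.00 Y95.01
G1 X75.17 Y101.59
M5
G0 X0.00 Y0.00

1 u = 1 mm; y_m = 177.58 − y.

[1] `<polygon>` regular polygon, #0000ff→score S508 F1654: (24.76,70.92) → (45.63,107.03) → (87.34,107.01) → (108.18,70.88) → (87.31,34.77) → (45.60,34.79) → (24.76,70.92) (closed)

[2] `<path>` rectangle, #0000ff→score S508 F1654: (106.07,94.81) → (168.24,94.81) → (168.24,50.11) → (106.07,50.11) → (106.07,94.81) (closed)

[3] `<path>` quadratic bezier, #0000ff→score S508 F1654: (31.82,29.24) → (39.10,46.78) → (46.36,62.13) → (53.60,75.28) → (60.81,86.24) → (68.00,95.01) → (75.17,101.59)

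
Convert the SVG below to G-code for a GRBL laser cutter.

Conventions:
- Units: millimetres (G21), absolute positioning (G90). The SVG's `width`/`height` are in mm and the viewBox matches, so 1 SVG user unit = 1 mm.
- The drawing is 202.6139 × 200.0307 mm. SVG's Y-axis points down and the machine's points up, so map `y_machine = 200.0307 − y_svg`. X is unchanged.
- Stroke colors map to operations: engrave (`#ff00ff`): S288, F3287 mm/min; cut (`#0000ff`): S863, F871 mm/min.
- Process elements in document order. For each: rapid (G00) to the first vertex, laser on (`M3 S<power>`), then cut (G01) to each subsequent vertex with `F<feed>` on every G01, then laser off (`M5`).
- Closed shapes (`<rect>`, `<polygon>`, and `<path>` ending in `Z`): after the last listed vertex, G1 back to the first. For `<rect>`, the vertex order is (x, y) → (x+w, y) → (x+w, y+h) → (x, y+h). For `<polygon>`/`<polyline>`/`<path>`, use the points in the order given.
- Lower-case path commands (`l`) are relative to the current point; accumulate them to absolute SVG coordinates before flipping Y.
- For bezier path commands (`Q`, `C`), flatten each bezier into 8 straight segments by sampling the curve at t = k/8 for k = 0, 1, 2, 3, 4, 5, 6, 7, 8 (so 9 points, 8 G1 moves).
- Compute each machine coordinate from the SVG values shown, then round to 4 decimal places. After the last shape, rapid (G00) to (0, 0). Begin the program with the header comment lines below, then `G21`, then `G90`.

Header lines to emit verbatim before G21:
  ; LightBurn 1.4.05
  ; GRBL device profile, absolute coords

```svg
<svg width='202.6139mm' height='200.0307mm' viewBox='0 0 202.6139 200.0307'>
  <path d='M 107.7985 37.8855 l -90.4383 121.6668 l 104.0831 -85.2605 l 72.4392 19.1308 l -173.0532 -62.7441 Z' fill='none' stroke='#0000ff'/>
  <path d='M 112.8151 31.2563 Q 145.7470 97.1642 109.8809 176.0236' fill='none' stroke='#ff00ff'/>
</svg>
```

; LightBurn 1.4.05
; GRBL device profile, absolute coords
G21
G90
G00 X107.7985 Y162.1452
M3 S863
G01 X17.3602 Y40.4784 F871
G01 X121.4433 Y125.7389 F871
G01 X193.8825 Y106.6081 F871
G01 X20.8293 Y169.3522 F871
G01 X107.7985 Y162.1452 F871
M5
G00 X112.8151 Y168.7744
M3 S288
G01 X119.9731 Y152.0951 F3287
G01 X124.9812 Y135.0110 F3287
G01 X127.8393 Y117.5222 F3287
G01 X128.5475 Y99.6286 F3287
G01 X127.1058 Y81.3303 F3287
G01 X123.5141 Y62.6273 F3287
G01 X117.7725 Y43.5196 F3287
G01 X109.8809 Y24.0071 F3287
M5
G00 X0.0000 Y0.0000

Since the viewBox matches the mm dimensions, user units are millimetres directly. The only transform is the Y-flip y_m = 200.0307 − y_svg.

Shape 1 is a closed polygon drawn with `<path>`. Its stroke #0000ff means cut at S863, F871. After flipping Y the toolpath is (107.7985,162.1452) → (17.3602,40.4784) → (121.4433,125.7389) → (193.8825,106.6081) → (20.8293,169.3522) → (107.7985,162.1452), returning to the start.

Shape 2 is a quadratic bezier drawn with `<path>`. Its stroke #ff00ff means engrave at S288, F3287. After flipping Y the toolpath is (112.8151,168.7744) → (119.9731,152.0951) → (124.9812,135.0110) → (127.8393,117.5222) → (128.5475,99.6286) → (127.1058,81.3303) → (123.5141,62.6273) → (117.7725,43.5196) → (109.8809,24.0071).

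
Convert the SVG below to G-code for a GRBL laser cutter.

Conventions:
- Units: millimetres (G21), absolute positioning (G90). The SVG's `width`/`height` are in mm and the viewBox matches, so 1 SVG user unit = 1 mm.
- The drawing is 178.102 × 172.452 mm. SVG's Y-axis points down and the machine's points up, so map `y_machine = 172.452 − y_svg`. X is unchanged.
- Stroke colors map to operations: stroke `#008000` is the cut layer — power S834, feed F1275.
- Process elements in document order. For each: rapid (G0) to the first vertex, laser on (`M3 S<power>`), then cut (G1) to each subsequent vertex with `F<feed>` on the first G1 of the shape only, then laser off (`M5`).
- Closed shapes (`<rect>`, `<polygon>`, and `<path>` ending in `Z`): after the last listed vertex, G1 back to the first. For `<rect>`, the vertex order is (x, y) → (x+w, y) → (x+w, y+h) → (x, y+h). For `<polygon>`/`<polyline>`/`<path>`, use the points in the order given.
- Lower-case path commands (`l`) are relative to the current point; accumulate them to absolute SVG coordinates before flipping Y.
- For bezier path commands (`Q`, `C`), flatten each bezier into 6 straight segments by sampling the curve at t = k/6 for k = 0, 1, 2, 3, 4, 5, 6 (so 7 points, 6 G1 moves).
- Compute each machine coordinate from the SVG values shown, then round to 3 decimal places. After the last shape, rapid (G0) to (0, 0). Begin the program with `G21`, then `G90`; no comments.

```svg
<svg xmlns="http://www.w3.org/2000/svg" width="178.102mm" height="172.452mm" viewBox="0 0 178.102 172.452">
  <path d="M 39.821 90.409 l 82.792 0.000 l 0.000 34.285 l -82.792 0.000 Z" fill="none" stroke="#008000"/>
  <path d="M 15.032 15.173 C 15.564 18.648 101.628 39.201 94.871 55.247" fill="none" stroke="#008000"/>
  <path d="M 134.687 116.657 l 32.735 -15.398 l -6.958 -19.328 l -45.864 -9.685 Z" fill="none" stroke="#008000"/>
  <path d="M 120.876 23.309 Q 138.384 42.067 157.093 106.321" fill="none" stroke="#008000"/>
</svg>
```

Since the viewBox matches the mm dimensions, user units are millimetres directly. The only transform is the Y-flip y_m = 172.452 − y_svg.

Shape 1 is a rectangle drawn with `<path>`. Its stroke #008000 means cut at S834, F1275. After flipping Y the toolpath is (39.821,82.043) → (122.613,82.043) → (122.613,47.758) → (39.821,47.758) → (39.821,82.043), returning to the start.

Shape 2 is a cubic bezier drawn with `<path>`. Its stroke #008000 means cut at S834, F1275. After flipping Y the toolpath is (15.032,157.279) → (21.600,154.218) → (37.469,148.911) → (57.685,141.956) → (77.293,133.954) → (91.340,125.504) → (94.871,117.205).

Shape 3 is a closed polygon drawn with `<path>`. Its stroke #008000 means cut at S834, F1275. After flipping Y the toolpath is (134.687,55.795) → (167.422,71.193) → (160.464,90.521) → (114.600,100.206) → (134.687,55.795), returning to the start.

Shape 4 is a quadratic bezier drawn with `<path>`. Its stroke #008000 means cut at S834, F1275. After flipping Y the toolpath is (120.876,149.143) → (126.745,141.627) → (132.681,131.583) → (138.684,119.011) → (144.754,103.912) → (150.890,86.285) → (157.093,66.131).

G21
G90
G0 X39.821 Y82.043
M3 S834
G1 X122.613 Y82.043 F1275
G1 X122.613 Y47.758
G1 X39.821 Y47.758
G1 X39.821 Y82.043
M5
G0 X15.032 Y157.279
M3 S834
G1 X21.600 Y154.218 F1275
G1 X37.469 Y148.911
G1 X57.685 Y141.956
G1 X77.293 Y133.954
G1 X91.340 Y125.504
G1 X94.871 Y117.205
M5
G0 X134.687 Y55.795
M3 S834
G1 X167.422 Y71.193 F1275
G1 X160.464 Y90.521
G1 X114.600 Y100.206
G1 X134.687 Y55.795
M5
G0 X120.876 Y149.143
M3 S834
G1 X126.745 Y141.627 F1275
G1 X132.681 Y131.583
G1 X138.684 Y119.011
G1 X144.754 Y103.912
G1 X150.890 Y86.285
G1 X157.093 Y66.131
M5
G0 X0.000 Y0.000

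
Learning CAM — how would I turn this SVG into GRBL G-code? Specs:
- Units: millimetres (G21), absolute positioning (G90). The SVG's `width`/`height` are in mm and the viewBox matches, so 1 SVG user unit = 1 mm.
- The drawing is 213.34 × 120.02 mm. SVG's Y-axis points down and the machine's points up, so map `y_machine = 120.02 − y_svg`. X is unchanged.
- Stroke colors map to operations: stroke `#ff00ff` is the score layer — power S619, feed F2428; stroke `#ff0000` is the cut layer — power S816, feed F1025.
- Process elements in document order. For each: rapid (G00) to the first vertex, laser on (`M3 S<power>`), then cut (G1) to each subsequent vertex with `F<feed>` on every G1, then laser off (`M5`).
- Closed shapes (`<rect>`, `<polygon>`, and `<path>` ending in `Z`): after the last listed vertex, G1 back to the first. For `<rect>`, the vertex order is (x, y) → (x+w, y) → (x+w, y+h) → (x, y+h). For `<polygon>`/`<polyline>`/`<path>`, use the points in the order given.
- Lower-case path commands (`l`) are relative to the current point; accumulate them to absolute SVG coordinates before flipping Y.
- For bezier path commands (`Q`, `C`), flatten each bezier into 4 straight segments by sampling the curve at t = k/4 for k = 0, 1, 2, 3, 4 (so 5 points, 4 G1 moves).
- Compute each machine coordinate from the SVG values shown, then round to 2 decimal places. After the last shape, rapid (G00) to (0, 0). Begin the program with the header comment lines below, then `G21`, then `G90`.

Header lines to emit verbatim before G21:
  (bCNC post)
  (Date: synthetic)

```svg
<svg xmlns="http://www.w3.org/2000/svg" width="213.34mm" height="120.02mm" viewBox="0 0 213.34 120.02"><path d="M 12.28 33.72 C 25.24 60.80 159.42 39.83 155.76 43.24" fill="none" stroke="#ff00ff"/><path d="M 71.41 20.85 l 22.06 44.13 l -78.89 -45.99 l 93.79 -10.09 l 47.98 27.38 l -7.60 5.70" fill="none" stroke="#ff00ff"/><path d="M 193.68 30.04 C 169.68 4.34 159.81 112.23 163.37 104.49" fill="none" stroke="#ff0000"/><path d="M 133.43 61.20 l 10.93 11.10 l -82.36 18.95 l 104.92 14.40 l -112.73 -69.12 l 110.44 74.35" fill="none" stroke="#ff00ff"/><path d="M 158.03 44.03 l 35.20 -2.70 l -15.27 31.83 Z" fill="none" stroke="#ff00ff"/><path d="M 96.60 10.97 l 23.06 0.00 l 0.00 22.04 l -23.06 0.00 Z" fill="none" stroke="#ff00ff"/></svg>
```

(bCNC post)
(Date: synthetic)
G21
G90
G00 X12.28 Y86.30
M3 S619
G1 X40.68 Y73.87 F2428
G1 X90.25 Y72.66 F2428
G1 X136.71 Y75.90 F2428
G1 X155.76 Y76.78 F2428
M5
G00 X71.41 Y99.17
M3 S619
G1 X93.47 Y55.04 F2428
G1 X14.58 Y101.03 F2428
G1 X108.37 Y111.12 F2428
G1 X156.35 Y83.74 F2428
G1 X148.75 Y78.04 F2428
M5
G00 X193.68 Y89.98
M3 S816
G1 X178.32 Y88.10 F1025
G1 X168.19 Y59.49 F1025
G1 X163.23 Y27.51 F1025
G1 X163.37 Y15.53 F1025
M5
G00 X133.43 Y58.82
M3 S619
G1 X144.36 Y47.72 F2428
G1 X62.00 Y28.77 F2428
G1 X166.92 Y14.37 F2428
G1 X54.19 Y83.49 F2428
G1 X164.63 Y9.14 F2428
M5
G00 X158.03 Y75.99
M3 S619
G1 X193.23 Y78.69 F2428
G1 X177.96 Y46.86 F2428
G1 X158.03 Y75.99 F2428
M5
G00 X96.60 Y109.05
M3 S619
G1 X119.66 Y109.05 F2428
G1 X119.66 Y87.01 F2428
G1 X96.60 Y87.01 F2428
G1 X96.60 Y109.05 F2428
M5
G00 X0.00 Y0.00

viewBox `0 0 213.34 120.02` with mm width/height → 1 unit = 1 mm. Flip: y_m = 120.02 − y_svg.

**Shape 1** — `<path>` cubic bezier, stroke `#ff00ff` → score (S619, F2428). Control points (SVG): P0=(12.28,33.72), P1=(25.24,60.80), P2=(159.42,39.83), P3=(155.76,43.24); sampled at t=k/4. Machine vertices: (12.28,86.30) → (40.68,73.87) → (90.25,72.66) → (136.71,75.90) → (155.76,76.78). Open path.

**Shape 2** — `<path>` open polyline, stroke `#ff00ff` → score (S619, F2428). Machine vertices: (71.41,99.17) → (93.47,55.04) → (14.58,101.03) → (108.37,111.12) → (156.35,83.74) → (148.75,78.04). Open path.

**Shape 3** — `<path>` cubic bezier, stroke `#ff0000` → cut (S816, F1025). Control points (SVG): P0=(193.68,30.04), P1=(169.68,4.34), P2=(159.81,112.23), P3=(163.37,104.49); sampled at t=k/4. Machine vertices: (193.68,89.98) → (178.32,88.10) → (168.19,59.49) → (163.23,27.51) → (163.37,15.53). Open path.

**Shape 4** — `<path>` open polyline, stroke `#ff00ff` → score (S619, F2428). Machine vertices: (133.43,58.82) → (144.36,47.72) → (62.00,28.77) → (166.92,14.37) → (54.19,83.49) → (164.63,9.14). Open path.

**Shape 5** — `<path>` regular polygon, stroke `#ff00ff` → score (S619, F2428). Machine vertices: (158.03,75.99) → (193.23,78.69) → (177.96,46.86) → (158.03,75.99). Closed: final G1 returns to the first vertex.

**Shape 6** — `<path>` rectangle, stroke `#ff00ff` → score (S619, F2428). Machine vertices: (96.60,109.05) → (119.66,109.05) → (119.66,87.01) → (96.60,87.01) → (96.60,109.05). Closed: final G1 returns to the first vertex.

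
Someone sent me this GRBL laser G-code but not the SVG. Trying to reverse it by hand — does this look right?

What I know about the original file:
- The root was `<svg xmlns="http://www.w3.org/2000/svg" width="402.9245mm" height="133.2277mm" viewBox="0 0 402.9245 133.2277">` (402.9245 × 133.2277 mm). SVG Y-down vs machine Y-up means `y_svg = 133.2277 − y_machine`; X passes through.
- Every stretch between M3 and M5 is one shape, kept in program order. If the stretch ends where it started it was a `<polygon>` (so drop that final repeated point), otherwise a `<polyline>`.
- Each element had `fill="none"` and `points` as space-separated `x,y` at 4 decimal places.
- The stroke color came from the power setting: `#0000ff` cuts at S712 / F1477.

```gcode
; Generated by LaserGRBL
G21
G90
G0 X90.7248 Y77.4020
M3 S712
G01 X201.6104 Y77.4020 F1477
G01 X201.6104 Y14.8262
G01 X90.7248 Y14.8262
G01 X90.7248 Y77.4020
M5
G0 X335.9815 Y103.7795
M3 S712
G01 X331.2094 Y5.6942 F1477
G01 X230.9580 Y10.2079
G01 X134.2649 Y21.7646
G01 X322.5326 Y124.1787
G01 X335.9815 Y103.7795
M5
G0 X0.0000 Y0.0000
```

Machine Y-up, SVG Y-down with viewBox height 133.2277, so y_svg = 133.2277 − y_machine; X carries over. Every run uses S712, so all elements get stroke `#0000ff` (cut).

Run 1: The run returns to its start, so emit a `<polygon>` with points (Y-flipped): 90.7248,55.8257 201.6104,55.8257 201.6104,118.4015 90.7248,118.4015.

Run 2: The run returns to its start, so emit a `<polygon>` with points (Y-flipped): 335.9815,29.4482 331.2094,127.5335 230.9580,123.0198 134.2649,111.4631 322.5326,9.0490.

<svg xmlns="http://www.w3.org/2000/svg" width="402.9245mm" height="133.2277mm" viewBox="0 0 402.9245 133.2277">
  <polygon points="90.7248,55.8257 201.6104,55.8257 201.6104,118.4015 90.7248,118.4015" fill="none" stroke="#0000ff"/>
  <polygon points="335.9815,29.4482 331.2094,127.5335 230.9580,123.0198 134.2649,111.4631 322.5326,9.0490" fill="none" stroke="#0000ff"/>
</svg>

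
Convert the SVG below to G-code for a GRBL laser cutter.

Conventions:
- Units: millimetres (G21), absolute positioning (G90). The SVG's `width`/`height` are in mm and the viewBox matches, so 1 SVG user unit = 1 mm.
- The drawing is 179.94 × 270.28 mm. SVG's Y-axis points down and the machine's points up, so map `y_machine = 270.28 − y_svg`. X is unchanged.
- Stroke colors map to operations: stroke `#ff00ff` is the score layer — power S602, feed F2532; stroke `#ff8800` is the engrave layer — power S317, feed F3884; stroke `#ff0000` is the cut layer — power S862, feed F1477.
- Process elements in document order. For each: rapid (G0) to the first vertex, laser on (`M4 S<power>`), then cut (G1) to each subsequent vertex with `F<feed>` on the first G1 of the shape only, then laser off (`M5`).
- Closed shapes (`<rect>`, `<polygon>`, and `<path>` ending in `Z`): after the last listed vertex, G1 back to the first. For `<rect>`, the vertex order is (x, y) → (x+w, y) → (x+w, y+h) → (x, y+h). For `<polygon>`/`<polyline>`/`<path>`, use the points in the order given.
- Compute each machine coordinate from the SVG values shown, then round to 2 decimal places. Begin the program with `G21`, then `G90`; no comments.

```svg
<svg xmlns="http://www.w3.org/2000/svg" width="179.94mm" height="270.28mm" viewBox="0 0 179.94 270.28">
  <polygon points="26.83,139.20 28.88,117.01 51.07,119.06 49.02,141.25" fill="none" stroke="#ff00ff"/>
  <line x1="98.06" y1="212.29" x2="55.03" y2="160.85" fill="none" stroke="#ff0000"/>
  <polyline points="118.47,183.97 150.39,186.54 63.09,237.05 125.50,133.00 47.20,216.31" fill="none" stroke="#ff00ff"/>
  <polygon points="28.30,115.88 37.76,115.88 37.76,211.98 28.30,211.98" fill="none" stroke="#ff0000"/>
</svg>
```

Since the viewBox matches the mm dimensions, user units are millimetres directly. The only transform is the Y-flip y_m = 270.28 − y_svg.

Shape 1 is a regular polygon drawn with `<polygon>`. Its stroke #ff00ff means score at S602, F2532. After flipping Y the toolpath is (26.83,131.08) → (28.88,153.27) → (51.07,151.22) → (49.02,129.03) → (26.83,131.08), returning to the start.

Shape 2 is a line segment drawn with `<line>`. Its stroke #ff0000 means cut at S862, F1477. After flipping Y the toolpath is (98.06,57.99) → (55.03,109.43).

Shape 3 is a open polyline drawn with `<polyline>`. Its stroke #ff00ff means score at S602, F2532. After flipping Y the toolpath is (118.47,86.31) → (150.39,83.74) → (63.09,33.23) → (125.50,137.28) → (47.20,53.97).

Shape 4 is a rectangle drawn with `<polygon>`. Its stroke #ff0000 means cut at S862, F1477. After flipping Y the toolpath is (28.30,154.40) → (37.76,154.40) → (37.76,58.30) → (28.30,58.30) → (28.30,154.40), returning to the start.

G21
G90
G0 X26.83 Y131.08
M4 S602
G1 X28.88 Y153.27 F2532
G1 X51.07 Y151.22
G1 X49.02 Y129.03
G1 X26.83 Y131.08
M5
G0 X98.06 Y57.99
M4 S862
G1 X55.03 Y109.43 F1477
M5
G0 X118.47 Y86.31
M4 S602
G1 X150.39 Y83.74 F2532
G1 X63.09 Y33.23
G1 X125.50 Y137.28
G1 X47.20 Y53.97
M5
G0 X28.30 Y154.40
M4 S862
G1 X37.76 Y154.40 F1477
G1 X37.76 Y58.30
G1 X28.30 Y58.30
G1 X28.30 Y154.40
M5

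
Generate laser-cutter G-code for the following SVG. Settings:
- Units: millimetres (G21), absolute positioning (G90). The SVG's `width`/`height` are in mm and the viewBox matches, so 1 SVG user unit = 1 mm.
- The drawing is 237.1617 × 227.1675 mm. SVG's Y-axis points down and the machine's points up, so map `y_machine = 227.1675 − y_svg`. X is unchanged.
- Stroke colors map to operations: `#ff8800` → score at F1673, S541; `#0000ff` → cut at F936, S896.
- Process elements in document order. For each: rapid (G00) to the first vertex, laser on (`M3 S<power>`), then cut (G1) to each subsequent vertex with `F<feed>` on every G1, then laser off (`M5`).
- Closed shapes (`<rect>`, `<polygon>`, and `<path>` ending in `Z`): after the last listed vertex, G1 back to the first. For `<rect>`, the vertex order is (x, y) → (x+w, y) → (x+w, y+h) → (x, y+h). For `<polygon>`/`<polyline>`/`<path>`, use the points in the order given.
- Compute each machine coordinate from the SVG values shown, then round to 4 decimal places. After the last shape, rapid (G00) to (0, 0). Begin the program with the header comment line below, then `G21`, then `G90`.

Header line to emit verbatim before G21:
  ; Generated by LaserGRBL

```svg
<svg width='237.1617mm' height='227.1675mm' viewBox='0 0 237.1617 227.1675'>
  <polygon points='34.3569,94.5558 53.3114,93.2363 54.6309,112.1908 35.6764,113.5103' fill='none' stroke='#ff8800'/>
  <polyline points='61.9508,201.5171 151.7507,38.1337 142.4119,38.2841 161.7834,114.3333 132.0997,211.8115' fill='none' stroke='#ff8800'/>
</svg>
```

; Generated by LaserGRBL
G21
G90
G00 X34.3569 Y132.6117
M3 S541
G1 X53.3114 Y133.9312 F1673
G1 X54.6309 Y114.9767 F1673
G1 X35.6764 Y113.6572 F1673
G1 X34.3569 Y132.6117 F1673
M5
G00 X61.9508 Y25.6504
M3 S541
G1 X151.7507 Y189.0338 F1673
G1 X142.4119 Y188.8834 F1673
G1 X161.7834 Y112.8342 F1673
G1 X132.0997 Y15.3560 F1673
M5
G00 X0.0000 Y0.0000

1 u = 1 mm; y_m = 227.1675 − y.

[1] `<polygon>` regular polygon, #ff8800→score S541 F1673: (34.3569,132.6117) → (53.3114,133.9312) → (54.6309,114.9767) → (35.6764,113.6572) → (34.3569,132.6117) (closed)

[2] `<polyline>` open polyline, #ff8800→score S541 F1673: (61.9508,25.6504) → (151.7507,189.0338) → (142.4119,188.8834) → (161.7834,112.8342) → (132.0997,15.3560)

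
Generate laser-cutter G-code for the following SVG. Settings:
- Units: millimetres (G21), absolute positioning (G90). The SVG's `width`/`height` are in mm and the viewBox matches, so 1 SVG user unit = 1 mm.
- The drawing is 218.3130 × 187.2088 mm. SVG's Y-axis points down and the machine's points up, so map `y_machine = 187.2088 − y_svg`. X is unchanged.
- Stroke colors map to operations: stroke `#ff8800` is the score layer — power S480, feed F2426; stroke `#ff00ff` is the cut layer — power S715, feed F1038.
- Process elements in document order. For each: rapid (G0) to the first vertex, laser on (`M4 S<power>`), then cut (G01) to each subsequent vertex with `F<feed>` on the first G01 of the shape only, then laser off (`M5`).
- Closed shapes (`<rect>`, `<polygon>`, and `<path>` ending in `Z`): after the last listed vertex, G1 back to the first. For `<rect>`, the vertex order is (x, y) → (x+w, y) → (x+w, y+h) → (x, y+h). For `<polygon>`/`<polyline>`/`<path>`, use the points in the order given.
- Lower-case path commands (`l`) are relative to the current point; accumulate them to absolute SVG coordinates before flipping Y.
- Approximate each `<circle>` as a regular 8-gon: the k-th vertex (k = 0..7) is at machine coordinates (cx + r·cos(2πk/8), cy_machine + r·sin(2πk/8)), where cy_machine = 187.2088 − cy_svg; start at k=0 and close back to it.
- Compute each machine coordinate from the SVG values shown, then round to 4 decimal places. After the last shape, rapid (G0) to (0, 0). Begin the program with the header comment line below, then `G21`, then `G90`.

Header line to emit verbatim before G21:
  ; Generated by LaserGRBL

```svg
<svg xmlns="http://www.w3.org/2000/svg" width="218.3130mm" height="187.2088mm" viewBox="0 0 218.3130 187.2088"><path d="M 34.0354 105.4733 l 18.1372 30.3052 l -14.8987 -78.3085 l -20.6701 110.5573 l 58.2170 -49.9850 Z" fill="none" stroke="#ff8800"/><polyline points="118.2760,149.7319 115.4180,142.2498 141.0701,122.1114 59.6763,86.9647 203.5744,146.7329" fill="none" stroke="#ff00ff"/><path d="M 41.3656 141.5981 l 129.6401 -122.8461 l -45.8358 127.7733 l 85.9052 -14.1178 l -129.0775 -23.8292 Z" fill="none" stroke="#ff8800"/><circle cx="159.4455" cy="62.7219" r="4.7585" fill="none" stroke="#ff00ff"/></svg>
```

viewBox `0 0 218.3130 187.2088` with mm width/height → 1 unit = 1 mm. Flip: y_m = 187.2088 − y_svg.

**Shape 1** — `<path>` closed polygon, stroke `#ff8800` → score (S480, F2426). Machine vertices: (34.0354,81.7355) → (52.1726,51.4303) → (37.2739,129.7388) → (16.6038,19.1815) → (74.8208,69.1665) → (34.0354,81.7355). Closed: final G1 returns to the first vertex.

**Shape 2** — `<polyline>` open polyline, stroke `#ff00ff` → cut (S715, F1038). Machine vertices: (118.2760,37.4769) → (115.4180,44.9590) → (141.0701,65.0974) → (59.6763,100.2441) → (203.5744,40.4759). Open path.

**Shape 3** — `<path>` closed polygon, stroke `#ff8800` → score (S480, F2426). Machine vertices: (41.3656,45.6107) → (171.0057,168.4568) → (125.1699,40.6835) → (211.0751,54.8013) → (81.9976,78.6305) → (41.3656,45.6107). Closed: final G1 returns to the first vertex.

**Shape 4** — `<circle>` circle, stroke `#ff00ff` → cut (S715, F1038). Machine vertices: (164.2040,124.4869) → (162.8103,127.8517) → (159.4455,129.2454) → (156.0807,127.8517) → (154.6870,124.4869) → (156.0807,121.1221) → (159.4455,119.7284) → (162.8103,121.1221) → (164.2040,124.4869). Closed: final G1 returns to the first vertex.

; Generated by LaserGRBL
G21
G90
G0 X34.0354 Y81.7355
M4 S480
G01 X52.1726 Y51.4303 F2426
G01 X37.2739 Y129.7388
G01 X16.6038 Y19.1815
G01 X74.8208 Y69.1665
G01 X34.0354 Y81.7355
M5
G0 X118.2760 Y37.4769
M4 S715
G01 X115.4180 Y44.9590 F1038
G01 X141.0701 Y65.0974
G01 X59.6763 Y100.2441
G01 X203.5744 Y40.4759
M5
G0 X41.3656 Y45.6107
M4 S480
G01 X171.0057 Y168.4568 F2426
G01 X125.1699 Y40.6835
G01 X211.0751 Y54.8013
G01 X81.9976 Y78.6305
G01 X41.3656 Y45.6107
M5
G0 X164.2040 Y124.4869
M4 S715
G01 X162.8103 Y127.8517 F1038
G01 X159.4455 Y129.2454
G01 X156.0807 Y127.8517
G01 X154.6870 Y124.4869
G01 X156.0807 Y121.1221
G01 X159.4455 Y119.7284
G01 X162.8103 Y121.1221
G01 X164.2040 Y124.4869
M5
G0 X0.0000 Y0.0000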